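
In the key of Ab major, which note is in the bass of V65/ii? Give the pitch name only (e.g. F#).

The applied chord V65/ii is rooted on F: F-A-C-Eb.
The figure 65 means first inversion — the third is in the bass.

A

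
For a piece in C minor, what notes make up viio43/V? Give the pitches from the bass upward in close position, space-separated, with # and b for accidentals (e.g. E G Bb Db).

C Eb F# A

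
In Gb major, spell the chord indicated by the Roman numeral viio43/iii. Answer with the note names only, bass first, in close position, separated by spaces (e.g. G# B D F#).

Eb Gb A C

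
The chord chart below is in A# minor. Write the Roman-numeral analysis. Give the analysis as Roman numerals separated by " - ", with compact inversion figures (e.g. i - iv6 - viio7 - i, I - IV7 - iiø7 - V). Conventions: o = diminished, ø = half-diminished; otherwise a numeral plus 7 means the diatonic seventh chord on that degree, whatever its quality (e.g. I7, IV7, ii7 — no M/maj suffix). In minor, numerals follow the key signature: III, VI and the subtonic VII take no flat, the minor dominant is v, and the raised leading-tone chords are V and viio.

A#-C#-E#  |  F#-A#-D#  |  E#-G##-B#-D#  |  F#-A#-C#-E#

i - iv6 - V7 - VI7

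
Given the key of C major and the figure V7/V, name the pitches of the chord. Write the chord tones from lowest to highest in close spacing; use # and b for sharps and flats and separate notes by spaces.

The slash means an applied dominant: we want the dominant of V. In C major, V is G major, and its dominant is built on D.
Building a dominant seventh chord on D gives D-F#-A-C.

D F# A C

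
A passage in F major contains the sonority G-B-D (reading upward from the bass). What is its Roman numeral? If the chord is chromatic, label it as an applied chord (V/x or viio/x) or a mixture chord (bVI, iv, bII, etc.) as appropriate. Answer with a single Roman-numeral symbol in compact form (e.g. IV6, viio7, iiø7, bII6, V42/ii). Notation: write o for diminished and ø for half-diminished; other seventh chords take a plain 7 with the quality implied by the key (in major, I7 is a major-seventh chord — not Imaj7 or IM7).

V/V

The pitches G-B-D form a major triad rooted on G.
G is not a diatonic chord root with this quality in F major, but it lies a perfect fifth above C (V), so the chord functions as an applied dominant of V.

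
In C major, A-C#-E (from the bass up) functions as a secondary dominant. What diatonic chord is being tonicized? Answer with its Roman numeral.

ii

The chord is a major triad on A.
A dominant resolves down a perfect fifth: A → D. In C major, D is scale degree 2, i.e. ii.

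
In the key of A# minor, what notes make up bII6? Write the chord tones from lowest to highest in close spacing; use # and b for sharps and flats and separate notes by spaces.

bII6 is the Neapolitan sixth — a major triad on the lowered second degree, here in its customary first inversion. In A# minor that root is B.
So the chord is B-D#-F#, a major triad.
The figured bass 6 indicates first inversion, placing the third (D#) in the bass: D#-F#-B.

D# F# B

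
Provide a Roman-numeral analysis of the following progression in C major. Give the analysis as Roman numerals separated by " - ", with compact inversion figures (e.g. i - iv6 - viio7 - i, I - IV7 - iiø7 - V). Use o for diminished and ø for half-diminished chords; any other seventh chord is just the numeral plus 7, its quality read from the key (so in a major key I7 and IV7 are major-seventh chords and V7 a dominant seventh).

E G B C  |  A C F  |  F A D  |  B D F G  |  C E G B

I65 - IV6 - ii6 - V65 - I7

E-G-B-C has root C, degree 1 in C major, so I65.
A-C-F: root F is the subdominant; major triad there is IV6.
F-A-D: minor triad on D = scale degree 2 → ii6.
B-D-F-G: root G is the dominant; dominant seventh chord there is V65.
C-E-G-B: major seventh chord on C = scale degree 1 → I7.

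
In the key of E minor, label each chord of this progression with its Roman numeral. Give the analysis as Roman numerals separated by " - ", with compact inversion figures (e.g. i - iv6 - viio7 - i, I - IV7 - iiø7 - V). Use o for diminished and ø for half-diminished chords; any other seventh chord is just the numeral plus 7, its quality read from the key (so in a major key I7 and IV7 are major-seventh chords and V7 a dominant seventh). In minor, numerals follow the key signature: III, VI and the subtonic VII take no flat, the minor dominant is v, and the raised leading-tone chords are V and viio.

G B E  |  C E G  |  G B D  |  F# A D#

G-B-E: minor triad on E = scale degree 1 → i6.
C-E-G: root C is the submediant; major triad there is VI.
G-B-D: root G is the mediant; major triad there is III.
F#-A-D#: diminished triad on D# = scale degree 7 → viio6.

i6 - VI - III - viio6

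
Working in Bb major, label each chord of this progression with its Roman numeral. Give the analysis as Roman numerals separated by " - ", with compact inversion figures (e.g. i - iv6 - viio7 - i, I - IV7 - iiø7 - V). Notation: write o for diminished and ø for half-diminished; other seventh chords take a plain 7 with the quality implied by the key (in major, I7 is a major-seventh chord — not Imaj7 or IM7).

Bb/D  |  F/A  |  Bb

I6 - V6 - I

Bb/D has root Bb, degree 1 in Bb major, so I6.
F/A: root F is the dominant; major triad there is V6.
Bb has root Bb, degree 1 in Bb major, so I.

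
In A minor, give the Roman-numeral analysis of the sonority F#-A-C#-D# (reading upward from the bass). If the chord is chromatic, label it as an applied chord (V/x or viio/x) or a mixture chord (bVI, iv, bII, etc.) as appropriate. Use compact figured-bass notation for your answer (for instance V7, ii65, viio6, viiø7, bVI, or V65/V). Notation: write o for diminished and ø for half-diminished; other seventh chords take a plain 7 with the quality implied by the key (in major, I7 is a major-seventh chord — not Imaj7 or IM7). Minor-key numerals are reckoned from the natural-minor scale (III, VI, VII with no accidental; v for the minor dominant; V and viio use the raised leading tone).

The pitches D#-F#-A-C# form a half-diminished seventh chord rooted on D#.
D# sits a half step below E (V in A minor); a diminished chord there is the applied leading-tone chord of V.
With F# in the bass the chord is in first inversion, so the figured bass is 65.

viiø65/V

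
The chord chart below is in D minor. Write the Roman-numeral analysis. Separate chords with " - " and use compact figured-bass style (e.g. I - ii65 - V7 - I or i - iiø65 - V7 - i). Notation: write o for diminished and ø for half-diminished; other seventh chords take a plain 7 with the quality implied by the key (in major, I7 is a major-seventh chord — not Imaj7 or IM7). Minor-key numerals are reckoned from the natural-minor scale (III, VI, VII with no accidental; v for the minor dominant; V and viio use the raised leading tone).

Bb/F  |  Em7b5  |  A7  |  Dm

VI64 - iiø7 - V7 - i

Bb/F: major triad on Bb = scale degree 6 → VI64.
Em7b5: half-diminished seventh chord on E = scale degree 2 → iiø7.
A7: root A is the dominant; dominant seventh chord there is V7.
Dm: minor triad on D = scale degree 1 → i.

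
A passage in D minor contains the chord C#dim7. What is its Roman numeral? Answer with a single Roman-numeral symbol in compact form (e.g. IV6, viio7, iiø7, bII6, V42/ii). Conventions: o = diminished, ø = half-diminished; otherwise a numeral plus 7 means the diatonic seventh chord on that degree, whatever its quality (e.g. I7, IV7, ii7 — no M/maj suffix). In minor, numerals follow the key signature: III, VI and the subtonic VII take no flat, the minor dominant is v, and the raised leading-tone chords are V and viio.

viio7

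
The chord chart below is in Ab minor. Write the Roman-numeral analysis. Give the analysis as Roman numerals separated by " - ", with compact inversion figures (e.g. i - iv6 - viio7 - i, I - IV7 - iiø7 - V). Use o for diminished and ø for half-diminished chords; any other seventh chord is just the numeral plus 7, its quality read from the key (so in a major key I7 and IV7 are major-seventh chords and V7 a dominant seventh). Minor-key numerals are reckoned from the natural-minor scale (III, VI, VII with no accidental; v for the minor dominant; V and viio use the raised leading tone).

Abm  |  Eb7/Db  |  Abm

Abm has root Ab, degree 1 in Ab minor, so i.
Eb7/Db has root Eb, degree 5 in Ab minor, so V42.
Abm: minor triad on Ab = scale degree 1 → i.

i - V42 - i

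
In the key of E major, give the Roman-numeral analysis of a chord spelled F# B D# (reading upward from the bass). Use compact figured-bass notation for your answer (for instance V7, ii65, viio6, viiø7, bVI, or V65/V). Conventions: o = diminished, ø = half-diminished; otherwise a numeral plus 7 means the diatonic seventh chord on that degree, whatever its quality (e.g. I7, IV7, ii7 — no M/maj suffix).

V64

Stacked in thirds the chord is B-D#-F#: a major triad on B.
In E major, B is the dominant; the diatonic major triad there is V.
With F# in the bass the chord is in second inversion, so the figured bass is 64.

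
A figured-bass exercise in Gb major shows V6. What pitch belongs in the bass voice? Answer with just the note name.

F

V in Gb major has root Db; the chord is Db-F-Ab.
The figure 6 means first inversion — the third is in the bass.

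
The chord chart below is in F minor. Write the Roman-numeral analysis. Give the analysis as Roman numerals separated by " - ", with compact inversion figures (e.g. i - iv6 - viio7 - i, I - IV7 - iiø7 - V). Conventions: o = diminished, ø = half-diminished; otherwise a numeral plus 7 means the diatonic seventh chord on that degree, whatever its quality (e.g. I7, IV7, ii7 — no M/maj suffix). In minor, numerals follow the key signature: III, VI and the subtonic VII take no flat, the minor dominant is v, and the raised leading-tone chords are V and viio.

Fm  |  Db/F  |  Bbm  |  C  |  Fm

i - VI6 - iv - V - i

Fm: root F is the tonic; minor triad there is i.
Db/F: root Db is the submediant; major triad there is VI6.
Bbm: root Bb is the subdominant; minor triad there is iv.
C has root C, degree 5 in F minor, so V.
Fm has root F, degree 1 in F minor, so i.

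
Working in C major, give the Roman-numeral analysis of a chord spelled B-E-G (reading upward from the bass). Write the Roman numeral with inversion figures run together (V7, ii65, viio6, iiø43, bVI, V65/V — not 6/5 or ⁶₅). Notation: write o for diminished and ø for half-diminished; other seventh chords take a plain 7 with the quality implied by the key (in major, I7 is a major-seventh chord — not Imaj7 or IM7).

iii64

The pitches E-G-B form a minor triad rooted on E.
In C major, E is the mediant; the diatonic minor triad there is iii.
With B in the bass the chord is in second inversion, so the figured bass is 64.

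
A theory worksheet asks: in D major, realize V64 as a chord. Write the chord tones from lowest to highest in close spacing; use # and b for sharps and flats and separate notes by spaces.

In D major, the fifth degree is A, and the diatonic chord built there is a major triad.
Stacking thirds from A gives A-C#-E.
The figured bass 64 indicates second inversion, placing the fifth (E) in the bass: E-A-C#.

E A C#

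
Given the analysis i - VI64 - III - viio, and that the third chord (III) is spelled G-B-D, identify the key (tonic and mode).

E minor

The chord G is a major triad rooted on G; its label is III.
III on G implies G is the mediant; that puts the tonic at E, and the uppercase numeral fits minor mode.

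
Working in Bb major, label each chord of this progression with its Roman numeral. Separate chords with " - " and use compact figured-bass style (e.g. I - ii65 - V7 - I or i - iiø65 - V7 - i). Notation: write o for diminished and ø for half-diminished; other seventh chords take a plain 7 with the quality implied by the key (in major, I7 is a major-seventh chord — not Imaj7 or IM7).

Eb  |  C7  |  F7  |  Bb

IV - V7/V - V7 - I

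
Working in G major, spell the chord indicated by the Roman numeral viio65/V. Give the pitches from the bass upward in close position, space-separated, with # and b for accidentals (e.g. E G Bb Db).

E G Bb C#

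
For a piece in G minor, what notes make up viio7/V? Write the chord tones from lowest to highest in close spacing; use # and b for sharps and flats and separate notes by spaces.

C# E G Bb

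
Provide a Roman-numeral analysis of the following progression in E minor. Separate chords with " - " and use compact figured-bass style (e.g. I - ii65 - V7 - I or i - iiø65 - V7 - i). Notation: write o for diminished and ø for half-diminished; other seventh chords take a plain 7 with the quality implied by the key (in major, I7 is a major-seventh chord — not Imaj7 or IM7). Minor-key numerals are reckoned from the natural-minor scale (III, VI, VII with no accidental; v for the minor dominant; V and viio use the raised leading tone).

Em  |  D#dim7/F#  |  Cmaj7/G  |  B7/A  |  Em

i - viio65 - VI43 - V42 - i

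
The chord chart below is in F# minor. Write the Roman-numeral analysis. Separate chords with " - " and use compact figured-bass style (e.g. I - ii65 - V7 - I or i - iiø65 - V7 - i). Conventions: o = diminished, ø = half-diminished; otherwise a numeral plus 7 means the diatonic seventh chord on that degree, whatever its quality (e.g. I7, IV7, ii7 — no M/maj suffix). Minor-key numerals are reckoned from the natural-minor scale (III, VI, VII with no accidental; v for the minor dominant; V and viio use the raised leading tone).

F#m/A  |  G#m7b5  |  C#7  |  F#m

i6 - iiø7 - V7 - i

F#m/A: root F# is the tonic; minor triad there is i6.
G#m7b5: root G# is the supertonic; half-diminished seventh chord there is iiø7.
C#7: dominant seventh chord on C# = scale degree 5 → V7.
F#m: minor triad on F# = scale degree 1 → i.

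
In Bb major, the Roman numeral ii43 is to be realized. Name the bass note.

ii in Bb major has root C; the chord is C-Eb-G-Bb.
The figure 43 means second inversion — the fifth is in the bass.

G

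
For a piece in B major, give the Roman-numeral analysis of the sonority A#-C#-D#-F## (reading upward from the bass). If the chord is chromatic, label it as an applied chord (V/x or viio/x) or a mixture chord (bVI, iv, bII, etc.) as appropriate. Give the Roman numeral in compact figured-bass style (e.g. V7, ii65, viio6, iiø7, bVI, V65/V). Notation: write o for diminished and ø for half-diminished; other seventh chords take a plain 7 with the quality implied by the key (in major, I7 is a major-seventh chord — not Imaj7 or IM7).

Stacked in thirds the chord is D#-F##-A#-C#: a dominant seventh chord on D#.
D# is not a diatonic chord root with this quality in B major, but it lies a perfect fifth above G# (vi), so the chord functions as an applied dominant of vi.
With A# in the bass the chord is in second inversion, so the figured bass is 43.

V43/vi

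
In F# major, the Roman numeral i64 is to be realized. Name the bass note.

i in F# major has root F#; the chord is F#-A-C#.
The figure 64 means second inversion — the fifth is in the bass.

C#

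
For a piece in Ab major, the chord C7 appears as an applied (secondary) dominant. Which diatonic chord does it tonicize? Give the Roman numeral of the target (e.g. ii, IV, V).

vi

The chord is a dominant seventh chord on C.
A dominant resolves down a perfect fifth: C → F. In Ab major, F is scale degree 6, i.e. vi.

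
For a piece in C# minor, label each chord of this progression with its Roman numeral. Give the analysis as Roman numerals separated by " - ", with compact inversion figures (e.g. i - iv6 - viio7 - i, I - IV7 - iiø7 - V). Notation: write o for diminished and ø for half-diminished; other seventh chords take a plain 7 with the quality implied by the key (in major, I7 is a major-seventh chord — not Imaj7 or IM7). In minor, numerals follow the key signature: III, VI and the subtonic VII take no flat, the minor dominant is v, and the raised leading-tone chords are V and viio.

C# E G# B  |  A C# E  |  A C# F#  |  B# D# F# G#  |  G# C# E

i7 - VI - iv6 - V65 - i64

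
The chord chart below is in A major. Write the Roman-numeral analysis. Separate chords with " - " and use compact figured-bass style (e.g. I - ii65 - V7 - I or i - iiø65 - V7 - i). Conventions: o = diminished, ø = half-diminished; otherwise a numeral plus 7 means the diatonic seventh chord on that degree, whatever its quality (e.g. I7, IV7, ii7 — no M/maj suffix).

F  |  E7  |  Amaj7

bVI - V7 - I7

F: F with this quality isn't in the key; it's bVI, borrowed from the parallel minor.
E7: dominant seventh chord on E = scale degree 5 → V7.
Amaj7 has root A, degree 1 in A major, so I7.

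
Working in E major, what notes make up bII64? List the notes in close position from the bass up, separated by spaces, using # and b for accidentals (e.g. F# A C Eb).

bII64 is the Neapolitan chord — a major triad on the lowered second degree. In E major that root is F.
So the chord is F-A-C.
The figured bass 64 indicates second inversion, placing the fifth (C) in the bass: C-F-A.

C F A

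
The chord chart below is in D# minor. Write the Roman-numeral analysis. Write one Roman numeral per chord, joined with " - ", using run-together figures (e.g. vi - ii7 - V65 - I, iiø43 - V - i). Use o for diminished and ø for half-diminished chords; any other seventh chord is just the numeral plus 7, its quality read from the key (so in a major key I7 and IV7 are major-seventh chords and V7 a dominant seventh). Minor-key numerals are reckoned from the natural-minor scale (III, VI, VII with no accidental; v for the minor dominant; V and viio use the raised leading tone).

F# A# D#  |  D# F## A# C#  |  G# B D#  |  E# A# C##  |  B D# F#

i6 - V7/iv - iv - V64 - VI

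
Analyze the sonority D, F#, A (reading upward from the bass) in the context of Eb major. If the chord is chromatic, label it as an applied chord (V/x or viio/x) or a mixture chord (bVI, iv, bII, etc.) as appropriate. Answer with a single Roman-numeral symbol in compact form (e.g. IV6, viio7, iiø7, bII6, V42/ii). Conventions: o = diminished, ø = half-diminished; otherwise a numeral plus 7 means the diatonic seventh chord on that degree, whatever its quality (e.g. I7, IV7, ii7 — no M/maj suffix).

Stacked in thirds the chord is D-F#-A: a major triad on D.
D is not a diatonic chord root with this quality in Eb major, but it lies a perfect fifth above G (iii), so the chord functions as an applied dominant of iii.

V/iii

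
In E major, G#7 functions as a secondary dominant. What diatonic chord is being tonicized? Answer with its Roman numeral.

vi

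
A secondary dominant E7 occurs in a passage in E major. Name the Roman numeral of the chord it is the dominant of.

IV

The chord is a dominant seventh chord on E.
A dominant resolves down a perfect fifth: E → A. In E major, A is scale degree 4, i.e. IV.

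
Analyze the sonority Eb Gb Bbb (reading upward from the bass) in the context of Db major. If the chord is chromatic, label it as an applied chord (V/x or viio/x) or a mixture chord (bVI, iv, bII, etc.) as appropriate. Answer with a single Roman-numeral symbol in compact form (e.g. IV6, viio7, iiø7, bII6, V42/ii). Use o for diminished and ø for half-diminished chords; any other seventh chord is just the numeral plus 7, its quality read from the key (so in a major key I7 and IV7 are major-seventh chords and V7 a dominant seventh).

Stacked in thirds the chord is Eb-Gb-Bbb: a diminished triad on Eb.
Eb is the second degree of Db major. This is the diminished supertonic triad, borrowed from the parallel minor.

iio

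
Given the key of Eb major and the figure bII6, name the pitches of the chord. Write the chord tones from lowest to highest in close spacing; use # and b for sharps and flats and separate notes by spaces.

Scale degree 2 in Eb major is F; lowering it a half step gives Fb. bII6 is the Neapolitan sixth — a major triad on the lowered second degree, here in its customary first inversion.
So the chord is Fb-Ab-Cb.
The figured bass 6 indicates first inversion, placing the third (Ab) in the bass: Ab-Cb-Fb.

Ab Cb Fb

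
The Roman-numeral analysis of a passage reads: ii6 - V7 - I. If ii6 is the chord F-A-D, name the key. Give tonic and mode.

The anchor chord is a minor triad on D, labeled ii6.
If D is scale degree 2 and the mode makes that degree carry a minor triad, the tonic is C and the mode is major.

C major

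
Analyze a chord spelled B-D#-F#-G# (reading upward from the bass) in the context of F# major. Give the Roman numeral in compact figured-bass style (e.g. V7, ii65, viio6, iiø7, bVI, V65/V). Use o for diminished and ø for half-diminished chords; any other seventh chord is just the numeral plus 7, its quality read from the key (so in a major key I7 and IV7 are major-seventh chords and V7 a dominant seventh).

ii65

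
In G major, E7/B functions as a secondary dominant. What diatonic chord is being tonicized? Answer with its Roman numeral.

ii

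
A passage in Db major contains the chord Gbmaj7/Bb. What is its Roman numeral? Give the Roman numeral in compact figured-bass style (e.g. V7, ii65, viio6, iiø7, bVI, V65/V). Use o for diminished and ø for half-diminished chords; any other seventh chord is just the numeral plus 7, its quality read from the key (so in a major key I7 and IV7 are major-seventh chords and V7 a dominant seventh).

Stacked in thirds the chord is Gb-Bb-Db-F: a major seventh chord on Gb.
In Db major, Gb is the subdominant; the diatonic major seventh chord there is IV7.
With Bb in the bass the chord is in first inversion, so the figured bass is 65.

IV65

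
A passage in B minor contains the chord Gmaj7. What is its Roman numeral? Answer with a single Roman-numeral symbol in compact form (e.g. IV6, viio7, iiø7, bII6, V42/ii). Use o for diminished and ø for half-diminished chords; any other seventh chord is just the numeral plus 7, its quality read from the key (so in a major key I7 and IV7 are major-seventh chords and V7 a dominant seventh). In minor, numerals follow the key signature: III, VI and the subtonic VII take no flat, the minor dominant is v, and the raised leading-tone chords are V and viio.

The pitches G-B-D-F# form a major seventh chord rooted on G.
In B minor, G is the submediant; the diatonic major seventh chord there is VI7.

VI7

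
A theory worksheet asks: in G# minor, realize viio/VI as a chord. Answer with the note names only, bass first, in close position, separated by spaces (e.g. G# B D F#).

The slash marks an applied leading-tone chord: viio of VI. In G# minor, VI is E, so the leading tone to it is D#, a half step below.
Building a diminished triad on D# gives D#-F#-A.

D# F# A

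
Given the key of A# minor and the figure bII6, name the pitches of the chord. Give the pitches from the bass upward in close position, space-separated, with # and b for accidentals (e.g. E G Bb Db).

Scale degree 2 in A# minor is B#; lowering it a half step gives B. bII6 is the Neapolitan sixth — a major triad on the lowered second degree, here in its customary first inversion.
So the chord is B-D#-F#, a major triad.
The figured bass 6 indicates first inversion, placing the third (D#) in the bass: D#-F#-B.

D# F# B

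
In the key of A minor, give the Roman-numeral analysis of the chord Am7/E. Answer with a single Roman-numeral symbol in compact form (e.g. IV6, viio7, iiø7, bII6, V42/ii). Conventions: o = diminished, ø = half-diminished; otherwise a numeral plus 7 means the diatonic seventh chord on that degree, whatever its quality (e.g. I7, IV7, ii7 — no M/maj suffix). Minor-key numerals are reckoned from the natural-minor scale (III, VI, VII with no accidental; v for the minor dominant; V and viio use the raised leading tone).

The pitches A-C-E-G form a minor seventh chord rooted on A.
In A minor, A is the tonic; the diatonic minor seventh chord there is i7.
With E in the bass the chord is in second inversion, so the figured bass is 43.

i43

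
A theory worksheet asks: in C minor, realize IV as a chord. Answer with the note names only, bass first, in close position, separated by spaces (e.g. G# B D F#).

Scale degree 4 in C minor is F; here the chord built on it is altered to a major triad. IV is the major subdominant, borrowed from the parallel major.
So the chord is F-A-C, a major triad.

F A C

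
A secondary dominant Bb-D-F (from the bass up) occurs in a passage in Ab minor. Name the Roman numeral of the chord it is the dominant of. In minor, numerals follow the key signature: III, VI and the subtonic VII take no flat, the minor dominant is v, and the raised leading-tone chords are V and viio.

The chord is a major triad on Bb.
A dominant resolves down a perfect fifth: Bb → Eb. In Ab minor, Eb is scale degree 5, i.e. V.

V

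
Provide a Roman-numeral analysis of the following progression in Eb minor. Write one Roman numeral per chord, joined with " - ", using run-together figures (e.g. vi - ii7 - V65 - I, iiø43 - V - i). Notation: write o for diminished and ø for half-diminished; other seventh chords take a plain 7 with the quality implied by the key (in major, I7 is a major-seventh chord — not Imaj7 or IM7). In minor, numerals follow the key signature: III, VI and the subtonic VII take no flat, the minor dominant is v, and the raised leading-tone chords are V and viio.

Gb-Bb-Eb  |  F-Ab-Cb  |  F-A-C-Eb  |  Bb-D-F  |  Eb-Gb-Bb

i6 - iio - V7/V - V - i

Gb-Bb-Eb: root Eb is the tonic; minor triad there is i6.
F-Ab-Cb: diminished triad on F = scale degree 2 → iio.
F-A-C-Eb is the secondary dominant of V (dominant seventh chord on F): V7/V.
Bb-D-F: major triad on Bb = scale degree 5 → V.
Eb-Gb-Bb: root Eb is the tonic; minor triad there is i.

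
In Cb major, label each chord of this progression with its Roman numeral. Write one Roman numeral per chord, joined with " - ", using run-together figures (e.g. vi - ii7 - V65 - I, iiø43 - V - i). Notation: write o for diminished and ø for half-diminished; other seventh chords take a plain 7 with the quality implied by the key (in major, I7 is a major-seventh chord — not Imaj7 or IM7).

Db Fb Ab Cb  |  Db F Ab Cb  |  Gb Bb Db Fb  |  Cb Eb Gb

ii7 - V7/V - V7 - I

Db-Fb-Ab-Cb has root Db, degree 2 in Cb major, so ii7.
Db-F-Ab-Cb: chromatic; Db is V of V, so V7/V.
Gb-Bb-Db-Fb: root Gb is the dominant; dominant seventh chord there is V7.
Cb-Eb-Gb: major triad on Cb = scale degree 1 → I.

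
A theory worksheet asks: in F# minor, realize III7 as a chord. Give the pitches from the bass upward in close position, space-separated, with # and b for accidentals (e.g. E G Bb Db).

In F# minor, scale degree 3 is A, and the diatonic chord built there is a major seventh chord.
That chord is spelled A-C#-E-G#.

A C# E G#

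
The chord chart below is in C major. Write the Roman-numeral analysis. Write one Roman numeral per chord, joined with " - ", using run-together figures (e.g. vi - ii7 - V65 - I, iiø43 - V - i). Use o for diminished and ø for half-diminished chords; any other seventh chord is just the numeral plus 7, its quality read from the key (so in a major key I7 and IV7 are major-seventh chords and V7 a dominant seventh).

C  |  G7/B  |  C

I - V65 - I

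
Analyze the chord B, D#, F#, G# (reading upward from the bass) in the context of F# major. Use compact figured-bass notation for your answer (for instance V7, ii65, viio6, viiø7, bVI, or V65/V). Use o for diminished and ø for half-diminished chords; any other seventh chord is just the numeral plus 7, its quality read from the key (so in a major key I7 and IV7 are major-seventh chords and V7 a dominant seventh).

ii65

Stacked in thirds the chord is G#-B-D#-F#: a minor seventh chord on G#.
G# is scale degree 2 in F# major, and a minor seventh chord on that degree is written ii7.
With B in the bass the chord is in first inversion, so the figured bass is 65.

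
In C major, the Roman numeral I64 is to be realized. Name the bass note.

I in C major has root C; the chord is C-E-G.
The figure 64 means second inversion — the fifth is in the bass.

G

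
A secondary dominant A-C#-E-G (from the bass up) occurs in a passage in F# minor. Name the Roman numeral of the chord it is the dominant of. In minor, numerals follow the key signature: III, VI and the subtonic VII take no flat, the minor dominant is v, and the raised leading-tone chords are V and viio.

The chord is a dominant seventh chord on A.
A dominant resolves down a perfect fifth: A → D. In F# minor, D is scale degree 6, i.e. VI.

VI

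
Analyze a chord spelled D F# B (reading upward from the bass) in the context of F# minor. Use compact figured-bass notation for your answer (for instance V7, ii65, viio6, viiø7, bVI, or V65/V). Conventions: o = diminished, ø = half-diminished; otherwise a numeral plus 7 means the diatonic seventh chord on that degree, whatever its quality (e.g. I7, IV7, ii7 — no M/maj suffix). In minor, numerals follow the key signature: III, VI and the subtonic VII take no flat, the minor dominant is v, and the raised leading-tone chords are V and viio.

Stacked in thirds the chord is B-D-F#: a minor triad on B.
B is scale degree 4 in F# minor, and a minor triad on that degree is written iv.
With D in the bass the chord is in first inversion, so the figured bass is 6.

iv6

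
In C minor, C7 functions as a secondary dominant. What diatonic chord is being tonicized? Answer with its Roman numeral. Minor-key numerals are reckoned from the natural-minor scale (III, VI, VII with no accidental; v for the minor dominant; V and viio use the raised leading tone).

iv

The chord is a dominant seventh chord on C.
A dominant resolves down a perfect fifth: C → F. In C minor, F is scale degree 4, i.e. iv.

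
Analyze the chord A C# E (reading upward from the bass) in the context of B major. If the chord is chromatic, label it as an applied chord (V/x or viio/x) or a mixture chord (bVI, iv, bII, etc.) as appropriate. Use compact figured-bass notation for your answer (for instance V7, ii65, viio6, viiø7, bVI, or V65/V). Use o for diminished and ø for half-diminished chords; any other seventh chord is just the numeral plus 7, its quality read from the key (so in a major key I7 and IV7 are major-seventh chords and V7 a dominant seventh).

Stacked in thirds the chord is A-C#-E: a major triad on A.
A is the lowered seventh degree of B major (diatonic 7 would be A#). This is a major triad on the lowered seventh degree (the subtonic), borrowed from the parallel minor.

bVII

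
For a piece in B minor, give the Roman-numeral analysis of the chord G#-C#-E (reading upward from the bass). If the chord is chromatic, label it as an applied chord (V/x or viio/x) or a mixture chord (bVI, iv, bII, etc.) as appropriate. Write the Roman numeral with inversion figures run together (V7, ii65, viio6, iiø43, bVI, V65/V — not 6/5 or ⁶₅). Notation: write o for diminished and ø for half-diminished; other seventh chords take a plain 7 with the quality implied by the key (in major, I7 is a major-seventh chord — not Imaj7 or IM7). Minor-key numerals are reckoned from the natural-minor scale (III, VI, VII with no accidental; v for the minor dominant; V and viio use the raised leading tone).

Stacked in thirds the chord is C#-E-G#: a minor triad on C#.
C# is the second degree of B minor. This is the minor supertonic, borrowed from the parallel major (the Dorian ii).
With G# in the bass the chord is in second inversion, so the figured bass is 64.

ii64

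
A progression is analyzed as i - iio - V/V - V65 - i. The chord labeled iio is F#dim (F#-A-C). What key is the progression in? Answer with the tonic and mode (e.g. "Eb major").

E minor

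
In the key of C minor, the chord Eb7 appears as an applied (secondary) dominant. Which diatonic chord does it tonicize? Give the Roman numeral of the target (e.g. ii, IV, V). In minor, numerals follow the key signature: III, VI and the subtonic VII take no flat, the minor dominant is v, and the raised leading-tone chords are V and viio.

VI

The chord is a dominant seventh chord on Eb.
A dominant resolves down a perfect fifth: Eb → Ab. In C minor, Ab is scale degree 6, i.e. VI.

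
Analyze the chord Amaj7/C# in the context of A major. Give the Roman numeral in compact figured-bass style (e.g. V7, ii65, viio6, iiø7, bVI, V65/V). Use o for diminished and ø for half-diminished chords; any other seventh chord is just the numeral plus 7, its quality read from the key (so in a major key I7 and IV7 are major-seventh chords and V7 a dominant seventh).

The pitches A-C#-E-G# form a major seventh chord rooted on A.
In A major, A is the tonic; the diatonic major seventh chord there is I7.
With C# in the bass the chord is in first inversion, so the figured bass is 65.

I65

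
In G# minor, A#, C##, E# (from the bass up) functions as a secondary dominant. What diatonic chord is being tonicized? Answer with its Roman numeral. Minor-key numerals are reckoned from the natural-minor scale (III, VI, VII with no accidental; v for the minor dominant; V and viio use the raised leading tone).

The chord is a major triad on A#.
A dominant resolves down a perfect fifth: A# → D#. In G# minor, D# is scale degree 5, i.e. V.

V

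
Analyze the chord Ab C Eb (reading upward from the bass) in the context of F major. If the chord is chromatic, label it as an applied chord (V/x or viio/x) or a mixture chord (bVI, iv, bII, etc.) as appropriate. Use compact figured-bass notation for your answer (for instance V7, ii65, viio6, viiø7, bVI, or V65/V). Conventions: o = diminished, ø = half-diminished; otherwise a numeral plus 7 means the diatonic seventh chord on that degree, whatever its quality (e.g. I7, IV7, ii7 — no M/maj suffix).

bIII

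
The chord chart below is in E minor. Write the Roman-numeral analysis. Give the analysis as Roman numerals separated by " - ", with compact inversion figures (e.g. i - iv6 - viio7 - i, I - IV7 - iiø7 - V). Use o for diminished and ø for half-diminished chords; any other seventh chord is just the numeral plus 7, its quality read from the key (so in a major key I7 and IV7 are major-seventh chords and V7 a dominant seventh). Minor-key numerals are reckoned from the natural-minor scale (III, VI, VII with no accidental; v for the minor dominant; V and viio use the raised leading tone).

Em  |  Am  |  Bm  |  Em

i - iv - v - i

Em: minor triad on E = scale degree 1 → i.
Am: minor triad on A = scale degree 4 → iv.
Bm: root B is the dominant; minor triad there is v.
Em has root E, degree 1 in E minor, so i.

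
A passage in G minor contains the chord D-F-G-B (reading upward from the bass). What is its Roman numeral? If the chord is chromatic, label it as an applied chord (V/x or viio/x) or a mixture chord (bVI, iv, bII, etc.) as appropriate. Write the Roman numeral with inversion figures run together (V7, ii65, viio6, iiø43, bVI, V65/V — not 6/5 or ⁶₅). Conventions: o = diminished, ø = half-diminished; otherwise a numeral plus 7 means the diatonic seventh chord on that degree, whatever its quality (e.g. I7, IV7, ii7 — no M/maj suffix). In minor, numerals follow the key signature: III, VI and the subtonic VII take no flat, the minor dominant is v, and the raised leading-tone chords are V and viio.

The pitches G-B-D-F form a dominant seventh chord rooted on G.
G is not a diatonic chord root with this quality in G minor, but it lies a perfect fifth above C (iv), so the chord functions as an applied dominant of iv.
With D in the bass the chord is in second inversion, so the figured bass is 43.

V43/iv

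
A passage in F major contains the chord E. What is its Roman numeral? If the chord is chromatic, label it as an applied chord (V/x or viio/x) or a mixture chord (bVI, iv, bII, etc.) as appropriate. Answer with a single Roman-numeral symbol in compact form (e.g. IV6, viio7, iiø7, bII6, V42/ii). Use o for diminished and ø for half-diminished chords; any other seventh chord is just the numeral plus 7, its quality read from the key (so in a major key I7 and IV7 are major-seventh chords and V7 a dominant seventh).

The pitches E-G#-B form a major triad rooted on E.
E is not a diatonic chord root with this quality in F major, but it lies a perfect fifth above A (iii), so the chord functions as an applied dominant of iii.

V/iii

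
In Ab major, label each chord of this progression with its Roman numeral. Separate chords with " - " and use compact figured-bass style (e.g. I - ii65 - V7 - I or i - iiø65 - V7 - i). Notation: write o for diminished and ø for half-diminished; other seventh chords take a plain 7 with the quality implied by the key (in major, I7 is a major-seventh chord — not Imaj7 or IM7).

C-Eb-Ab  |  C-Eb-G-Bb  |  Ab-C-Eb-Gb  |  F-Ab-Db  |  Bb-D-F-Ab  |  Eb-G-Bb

I6 - iii7 - V7/IV - IV6 - V7/V - V

C-Eb-Ab: major triad on Ab = scale degree 1 → I6.
C-Eb-G-Bb has root C, degree 3 in Ab major, so iii7.
Ab-C-Eb-Gb is the secondary dominant of IV (dominant seventh chord on Ab): V7/IV.
F-Ab-Db: root Db is the subdominant; major triad there is IV6.
Bb-D-F-Ab: a dominant seventh chord on Bb, the applied dominant of V → V7/V.
Eb-G-Bb: root Eb is the dominant; major triad there is V.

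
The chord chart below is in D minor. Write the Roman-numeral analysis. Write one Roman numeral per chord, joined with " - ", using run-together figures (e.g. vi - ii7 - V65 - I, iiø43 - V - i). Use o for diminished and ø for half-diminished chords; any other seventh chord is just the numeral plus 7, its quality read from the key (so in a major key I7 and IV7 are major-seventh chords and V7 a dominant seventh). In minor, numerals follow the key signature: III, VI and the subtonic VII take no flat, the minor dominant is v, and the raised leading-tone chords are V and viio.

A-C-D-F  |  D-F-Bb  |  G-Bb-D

A-C-D-F: minor seventh chord on D = scale degree 1 → i43.
D-F-Bb has root Bb, degree 6 in D minor, so VI6.
G-Bb-D: minor triad on G = scale degree 4 → iv.

i43 - VI6 - iv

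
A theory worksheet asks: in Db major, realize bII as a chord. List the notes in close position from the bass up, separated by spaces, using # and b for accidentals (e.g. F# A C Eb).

bII is the Neapolitan chord — a major triad on the lowered second degree. In Db major that root is Ebb.
So the chord is Ebb-Gb-Bbb.

Ebb Gb Bbb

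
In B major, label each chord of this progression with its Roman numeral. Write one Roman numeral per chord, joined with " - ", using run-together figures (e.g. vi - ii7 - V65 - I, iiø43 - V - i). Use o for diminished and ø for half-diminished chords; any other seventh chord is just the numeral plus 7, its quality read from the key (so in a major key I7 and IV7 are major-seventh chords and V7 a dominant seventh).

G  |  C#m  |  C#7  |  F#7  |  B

G: G with this quality isn't in the key; it's bVI, borrowed from the parallel minor.
C#m: minor triad on C# = scale degree 2 → ii.
C#7 is the secondary dominant of V (dominant seventh chord on C#): V7/V.
F#7 has root F#, degree 5 in B major, so V7.
B: major triad on B = scale degree 1 → I.

bVI - ii - V7/V - V7 - I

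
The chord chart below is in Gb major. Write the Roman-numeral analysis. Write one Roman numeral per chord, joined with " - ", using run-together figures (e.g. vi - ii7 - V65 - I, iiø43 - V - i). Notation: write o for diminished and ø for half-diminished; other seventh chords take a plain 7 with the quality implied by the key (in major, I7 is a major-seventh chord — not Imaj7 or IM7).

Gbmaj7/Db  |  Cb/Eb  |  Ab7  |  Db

Gbmaj7/Db: root Gb is the tonic; major seventh chord there is I43.
Cb/Eb: root Cb is the subdominant; major triad there is IV6.
Ab7: chromatic; Ab is V of V, so V7/V.
Db: major triad on Db = scale degree 5 → V.

I43 - IV6 - V7/V - V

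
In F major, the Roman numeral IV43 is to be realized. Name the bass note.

F

IV in F major has root Bb; the chord is Bb-D-F-A.
The figure 43 means second inversion — the fifth is in the bass.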